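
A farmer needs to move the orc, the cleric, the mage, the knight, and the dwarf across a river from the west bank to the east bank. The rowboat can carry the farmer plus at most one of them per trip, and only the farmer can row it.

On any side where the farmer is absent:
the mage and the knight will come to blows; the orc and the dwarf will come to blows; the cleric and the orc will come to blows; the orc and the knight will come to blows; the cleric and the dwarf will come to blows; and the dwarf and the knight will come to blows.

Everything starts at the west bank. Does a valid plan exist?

No

Whatever the first load, the items left behind include a forbidden pair without the farmer. No opening move is safe, so no plan exists.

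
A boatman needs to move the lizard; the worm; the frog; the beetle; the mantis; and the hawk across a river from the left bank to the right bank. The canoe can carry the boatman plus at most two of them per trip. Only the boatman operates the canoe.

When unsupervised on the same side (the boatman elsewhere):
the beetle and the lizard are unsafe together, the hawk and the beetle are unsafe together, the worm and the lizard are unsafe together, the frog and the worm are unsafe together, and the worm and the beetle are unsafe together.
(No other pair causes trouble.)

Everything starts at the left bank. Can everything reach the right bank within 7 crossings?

Counting alone: the boatman can take at most 2 across per trip to the right bank, so moving all 6 needs at least 3 loaded trips out, with a return between consecutive ones — at least 5 crossings.
The safety rule pushes this higher. Following every safe sequence of crossings, the most of the 6 that can be at the right bank as the canoe arrives there on crossings 5, 7 is 4, 5 respectively — never all 6.
So the move cannot be finished within 7 crossings. (The shortest complete plan takes 9:)
1. Boatman goes to the right bank with the beetle and the worm.
2. Boatman goes back to the left bank with the worm.
3. Boatman goes to the right bank with the frog and the lizard.
4. Boatman goes back to the left bank with the lizard.
5. Boatman goes to the right bank with the lizard and the mantis.
6. Boatman goes back to the left bank with the lizard.
7. Boatman goes to the right bank with the hawk and the lizard.
8. Boatman goes back to the left bank with the beetle.
9. Boatman goes to the right bank with the beetle and the worm.

No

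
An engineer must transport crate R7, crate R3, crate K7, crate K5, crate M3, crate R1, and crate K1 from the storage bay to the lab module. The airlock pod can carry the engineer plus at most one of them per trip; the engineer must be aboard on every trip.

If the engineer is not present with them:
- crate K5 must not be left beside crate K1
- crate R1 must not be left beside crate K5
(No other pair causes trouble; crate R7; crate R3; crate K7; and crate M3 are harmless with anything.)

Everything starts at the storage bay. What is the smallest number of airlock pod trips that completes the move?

Counting alone: the engineer can take at most 1 across per trip to the lab module, so moving all 7 needs at least 7 loaded trips out, with a return between consecutive ones — at least 13 crossings.
The safety rule pushes this higher. Following every safe sequence of crossings, the most of the 7 that can be at the lab module as the airlock pod arrives there on crossing 13 is 6 — never all 7.
So no plan with fewer than 15 crossings exists, and this one achieves 15:
1. Engineer goes to the lab module with crate K5.
2. Engineer goes back to the storage bay alone.
3. Engineer goes to the lab module with crate R7.
4. Engineer goes back to the storage bay alone.
5. Engineer goes to the lab module with crate R3.
6. Engineer goes back to the storage bay alone.
7. Engineer goes to the lab module with crate K7.
8. Engineer goes back to the storage bay alone.
9. Engineer goes to the lab module with crate M3.
10. Engineer goes back to the storage bay alone.
11. Engineer goes to the lab module with crate R1.
12. Engineer goes back to the storage bay with crate K5.
13. Engineer goes to the lab module with crate K1.
14. Engineer goes back to the storage bay alone.
15. Engineer goes to the lab module with crate K5.

15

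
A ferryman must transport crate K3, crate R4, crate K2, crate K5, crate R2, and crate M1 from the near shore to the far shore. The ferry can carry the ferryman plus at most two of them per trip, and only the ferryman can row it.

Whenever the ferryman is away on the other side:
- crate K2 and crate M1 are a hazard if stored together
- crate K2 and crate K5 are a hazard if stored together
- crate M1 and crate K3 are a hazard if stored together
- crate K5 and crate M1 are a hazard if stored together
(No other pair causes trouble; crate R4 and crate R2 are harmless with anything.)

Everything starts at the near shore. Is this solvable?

1. Ferryman goes to the far shore with crate K2 and crate M1.
2. Ferryman goes back to the near shore with crate K2.
3. Ferryman goes to the far shore with crate K2 and crate K3.
4. Ferryman goes back to the near shore with crate M1.
5. Ferryman goes to the far shore with crate K5 and crate R4.
6. Ferryman goes back to the near shore with crate K2.
7. Ferryman goes to the far shore with crate K2 and crate R2.
8. Ferryman goes back to the near shore with crate K2.
9. Ferryman goes to the far shore with crate K2 and crate M1.

Yes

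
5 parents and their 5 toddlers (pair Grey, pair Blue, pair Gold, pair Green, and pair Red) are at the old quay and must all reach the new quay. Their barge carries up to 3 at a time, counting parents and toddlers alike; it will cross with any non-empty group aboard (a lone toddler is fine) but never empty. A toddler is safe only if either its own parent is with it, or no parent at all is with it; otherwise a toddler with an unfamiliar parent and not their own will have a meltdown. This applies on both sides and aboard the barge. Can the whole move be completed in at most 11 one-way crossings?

Yes — this plan uses 11 crossings (≤ 11):
1. parent Grey and toddler Grey cross → the new quay.
2. parent Grey crosses ← the old quay.
3. toddler Blue, toddler Gold, and toddler Green cross → the new quay.
4. toddler Grey crosses ← the old quay.
5. parent Blue, parent Gold, and parent Green cross → the new quay.
6. parent Blue and toddler Blue cross ← the old quay.
7. parent Blue, parent Grey, and parent Red cross → the new quay.
8. toddler Gold crosses ← the old quay.
9. toddler Blue and toddler Grey cross → the new quay.
10. toddler Grey crosses ← the old quay.
11. toddler Gold, toddler Grey, and toddler Red cross → the new quay.

Yes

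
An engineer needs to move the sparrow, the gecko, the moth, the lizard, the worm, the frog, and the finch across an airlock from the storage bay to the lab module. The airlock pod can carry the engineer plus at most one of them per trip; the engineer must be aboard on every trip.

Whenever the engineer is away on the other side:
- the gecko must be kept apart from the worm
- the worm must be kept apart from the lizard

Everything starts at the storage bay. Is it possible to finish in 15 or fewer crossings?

Yes — this plan uses 15 crossings (≤ 15):
1. Engineer goes to the lab module with the worm.  [the storage bay: the finch, the frog, the gecko, the lizard, the moth, the sparrow | the lab module: the worm]
2. Engineer goes back to the storage bay alone.  [the storage bay: the finch, the frog, the gecko, the lizard, the moth, the sparrow | the lab module: the worm]
3. Engineer goes to the lab module with the sparrow.  [the storage bay: the finch, the frog, the gecko, the lizard, the moth | the lab module: the sparrow, the worm]
4. Engineer goes back to the storage bay alone.  [the storage bay: the finch, the frog, the gecko, the lizard, the moth | the lab module: the sparrow, the worm]
5. Engineer goes to the lab module with the gecko.  [the storage bay: the finch, the frog, the lizard, the moth | the lab module: the gecko, the sparrow, the worm]
6. Engineer goes back to the storage bay with the worm.  [the storage bay: the finch, the frog, the lizard, the moth, the worm | the lab module: the gecko, the sparrow]
7. Engineer goes to the lab module with the lizard.  [the storage bay: the finch, the frog, the moth, the worm | the lab module: the gecko, the lizard, the sparrow]
8. Engineer goes back to the storage bay alone.  [the storage bay: the finch, the frog, the moth, the worm | the lab module: the gecko, the lizard, the sparrow]
9. Engineer goes to the lab module with the moth.  [the storage bay: the finch, the frog, the worm | the lab module: the gecko, the lizard, the moth, the sparrow]
10. Engineer goes back to the storage bay alone.  [the storage bay: the finch, the frog, the worm | the lab module: the gecko, the lizard, the moth, the sparrow]
11. Engineer goes to the lab module with the frog.  [the storage bay: the finch, the worm | the lab module: the frog, the gecko, the lizard, the moth, the sparrow]
12. Engineer goes back to the storage bay alone.  [the storage bay: the finch, the worm | the lab module: the frog, the gecko, the lizard, the moth, the sparrow]
13. Engineer goes to the lab module with the finch.  [the storage bay: the worm | the lab module: the finch, the frog, the gecko, the lizard, the moth, the sparrow]
14. Engineer goes back to the storage bay alone.  [the storage bay: the worm | the lab module: the finch, the frog, the gecko, the lizard, the moth, the sparrow]
15. Engineer goes to the lab module with the worm.  [the storage bay: — | the lab module: the finch, the frog, the gecko, the lizard, the moth, the sparrow, the worm]

Yes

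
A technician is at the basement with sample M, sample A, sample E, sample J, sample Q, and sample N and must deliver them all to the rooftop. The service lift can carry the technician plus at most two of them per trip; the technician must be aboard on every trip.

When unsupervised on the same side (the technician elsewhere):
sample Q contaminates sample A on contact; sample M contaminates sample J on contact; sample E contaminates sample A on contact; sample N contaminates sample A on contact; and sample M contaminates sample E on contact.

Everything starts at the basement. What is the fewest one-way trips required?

Counting alone: the technician can take at most 2 across per trip to the rooftop, so moving all 6 needs at least 3 loaded trips out, with a return between consecutive ones — at least 5 crossings.
The safety rule pushes this higher. Following every safe sequence of crossings, the most of the 6 that can be at the rooftop as the service lift arrives there on crossing 5 is 5 — never all 6.
So no plan with fewer than 7 crossings exists, and this one achieves 7:
1. Technician goes to the rooftop with sample A and sample M.  [the basement: sample E, sample J, sample N, sample Q | the rooftop: sample A, sample M]
2. Technician goes back to the basement alone.  [the basement: sample E, sample J, sample N, sample Q | the rooftop: sample A, sample M]
3. Technician goes to the rooftop with sample E and sample J.  [the basement: sample N, sample Q | the rooftop: sample A, sample E, sample J, sample M]
4. Technician goes back to the basement with sample A and sample M.  [the basement: sample A, sample M, sample N, sample Q | the rooftop: sample E, sample J]
5. Technician goes to the rooftop with sample N and sample Q.  [the basement: sample A, sample M | the rooftop: sample E, sample J, sample N, sample Q]
6. Technician goes back to the basement alone.  [the basement: sample A, sample M | the rooftop: sample E, sample J, sample N, sample Q]
7. Technician goes to the rooftop with sample A and sample M.  [the basement: — | the rooftop: sample A, sample E, sample J, sample M, sample N, sample Q]

7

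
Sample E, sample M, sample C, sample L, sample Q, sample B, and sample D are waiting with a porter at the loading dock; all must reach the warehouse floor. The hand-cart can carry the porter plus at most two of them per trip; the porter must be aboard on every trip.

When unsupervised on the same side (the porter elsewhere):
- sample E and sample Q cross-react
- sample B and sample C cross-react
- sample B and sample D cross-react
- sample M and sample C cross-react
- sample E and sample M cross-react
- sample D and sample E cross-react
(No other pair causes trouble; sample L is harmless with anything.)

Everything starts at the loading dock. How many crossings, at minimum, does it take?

impossible

Whatever the first load, the items left behind include a forbidden pair without the porter. No opening move is safe, so no plan exists.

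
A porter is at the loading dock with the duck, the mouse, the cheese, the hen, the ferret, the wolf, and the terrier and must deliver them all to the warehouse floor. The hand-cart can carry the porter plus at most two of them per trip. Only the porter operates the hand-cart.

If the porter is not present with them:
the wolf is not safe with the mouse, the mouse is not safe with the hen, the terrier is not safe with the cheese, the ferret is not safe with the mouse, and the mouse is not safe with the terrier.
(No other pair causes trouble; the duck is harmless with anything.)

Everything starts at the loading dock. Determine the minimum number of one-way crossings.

Counting alone: the porter can take at most 2 across per trip to the warehouse floor, so moving all 7 needs at least 4 loaded trips out, with a return between consecutive ones — at least 7 crossings.
The safety rule pushes this higher. Following every safe sequence of crossings, the most of the 7 that can be at the warehouse floor as the hand-cart arrives there on crossing 7 is 6 — never all 7.
So no plan with fewer than 9 crossings exists, and this one achieves 9:
1. Porter goes to the warehouse floor with the cheese and the mouse.  [the loading dock: the duck, the ferret, the hen, the terrier, the wolf | the warehouse floor: the cheese, the mouse]
2. Porter goes back to the loading dock alone.  [the loading dock: the duck, the ferret, the hen, the terrier, the wolf | the warehouse floor: the cheese, the mouse]
3. Porter goes to the warehouse floor with the duck.  [the loading dock: the ferret, the hen, the terrier, the wolf | the warehouse floor: the cheese, the duck, the mouse]
4. Porter goes back to the loading dock alone.  [the loading dock: the ferret, the hen, the terrier, the wolf | the warehouse floor: the cheese, the duck, the mouse]
5. Porter goes to the warehouse floor with the ferret and the hen.  [the loading dock: the terrier, the wolf | the warehouse floor: the cheese, the duck, the ferret, the hen, the mouse]
6. Porter goes back to the loading dock with the mouse.  [the loading dock: the mouse, the terrier, the wolf | the warehouse floor: the cheese, the duck, the ferret, the hen]
7. Porter goes to the warehouse floor with the mouse and the wolf.  [the loading dock: the terrier | the warehouse floor: the cheese, the duck, the ferret, the hen, the mouse, the wolf]
8. Porter goes back to the loading dock with the mouse.  [the loading dock: the mouse, the terrier | the warehouse floor: the cheese, the duck, the ferret, the hen, the wolf]
9. Porter goes to the warehouse floor with the mouse and the terrier.  [the loading dock: — | the warehouse floor: the cheese, the duck, the ferret, the hen, the mouse, the terrier, the wolf]

9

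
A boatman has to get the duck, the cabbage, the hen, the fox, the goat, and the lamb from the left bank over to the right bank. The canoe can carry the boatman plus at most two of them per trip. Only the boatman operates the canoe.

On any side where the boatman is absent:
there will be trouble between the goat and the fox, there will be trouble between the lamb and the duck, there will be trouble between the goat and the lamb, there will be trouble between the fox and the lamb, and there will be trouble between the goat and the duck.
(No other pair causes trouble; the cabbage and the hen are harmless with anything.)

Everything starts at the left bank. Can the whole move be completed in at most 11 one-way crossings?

Yes

Yes — this plan uses 9 crossings (≤ 11):
1. Boatman goes to the right bank with the goat and the lamb.  [the left bank: the cabbage, the duck, the fox, the hen | the right bank: the goat, the lamb]
2. Boatman goes back to the left bank with the goat.  [the left bank: the cabbage, the duck, the fox, the goat, the hen | the right bank: the lamb]
3. Boatman goes to the right bank with the duck and the fox.  [the left bank: the cabbage, the goat, the hen | the right bank: the duck, the fox, the lamb]
4. Boatman goes back to the left bank with the lamb.  [the left bank: the cabbage, the goat, the hen, the lamb | the right bank: the duck, the fox]
5. Boatman goes to the right bank with the cabbage and the goat.  [the left bank: the hen, the lamb | the right bank: the cabbage, the duck, the fox, the goat]
6. Boatman goes back to the left bank with the goat.  [the left bank: the goat, the hen, the lamb | the right bank: the cabbage, the duck, the fox]
7. Boatman goes to the right bank with the goat and the hen.  [the left bank: the lamb | the right bank: the cabbage, the duck, the fox, the goat, the hen]
8. Boatman goes back to the left bank with the goat.  [the left bank: the goat, the lamb | the right bank: the cabbage, the duck, the fox, the hen]
9. Boatman goes to the right bank with the goat and the lamb.  [the left bank: — | the right bank: the cabbage, the duck, the fox, the goat, the hen, the lamb]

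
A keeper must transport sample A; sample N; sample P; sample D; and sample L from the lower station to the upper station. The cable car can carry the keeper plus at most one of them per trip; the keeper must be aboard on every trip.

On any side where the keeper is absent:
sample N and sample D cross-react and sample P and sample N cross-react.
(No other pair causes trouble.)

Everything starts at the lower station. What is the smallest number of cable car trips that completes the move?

Counting alone: the keeper can take at most 1 across per trip to the upper station, so moving all 5 needs at least 5 loaded trips out, with a return between consecutive ones — at least 9 crossings.
The safety rule pushes this higher. Following every safe sequence of crossings, the most of the 5 that can be at the upper station as the cable car arrives there on crossing 9 is 4 — never all 5.
So no plan with fewer than 11 crossings exists, and this one achieves 11:
1. Keeper goes to the upper station with sample N.  [the lower station: sample A, sample D, sample L, sample P | the upper station: sample N]
2. Keeper goes back to the lower station alone.  [the lower station: sample A, sample D, sample L, sample P | the upper station: sample N]
3. Keeper goes to the upper station with sample A.  [the lower station: sample D, sample L, sample P | the upper station: sample A, sample N]
4. Keeper goes back to the lower station alone.  [the lower station: sample D, sample L, sample P | the upper station: sample A, sample N]
5. Keeper goes to the upper station with sample P.  [the lower station: sample D, sample L | the upper station: sample A, sample N, sample P]
6. Keeper goes back to the lower station with sample N.  [the lower station: sample D, sample L, sample N | the upper station: sample A, sample P]
7. Keeper goes to the upper station with sample D.  [the lower station: sample L, sample N | the upper station: sample A, sample D, sample P]
8. Keeper goes back to the lower station alone.  [the lower station: sample L, sample N | the upper station: sample A, sample D, sample P]
9. Keeper goes to the upper station with sample L.  [the lower station: sample N | the upper station: sample A, sample D, sample L, sample P]
10. Keeper goes back to the lower station alone.  [the lower station: sample N | the upper station: sample A, sample D, sample L, sample P]
11. Keeper goes to the upper station with sample N.  [the lower station: — | the upper station: sample A, sample D, sample L, sample N, sample P]

11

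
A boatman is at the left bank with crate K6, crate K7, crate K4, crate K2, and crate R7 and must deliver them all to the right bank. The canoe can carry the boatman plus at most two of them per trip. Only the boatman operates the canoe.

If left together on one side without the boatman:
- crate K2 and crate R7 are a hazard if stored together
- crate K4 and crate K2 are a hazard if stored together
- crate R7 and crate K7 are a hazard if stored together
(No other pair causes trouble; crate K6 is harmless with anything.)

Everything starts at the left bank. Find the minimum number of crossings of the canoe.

Counting alone: the boatman can take at most 2 across per trip to the right bank, so moving all 5 needs at least 3 loaded trips out, with a return between consecutive ones — at least 5 crossings.
The plan below uses exactly 5 crossings, so it is optimal:
1. Boatman goes to the right bank with crate K2 and crate K7.
2. Boatman goes back to the left bank alone.
3. Boatman goes to the right bank with crate K6.
4. Boatman goes back to the left bank alone.
5. Boatman goes to the right bank with crate K4 and crate R7.

5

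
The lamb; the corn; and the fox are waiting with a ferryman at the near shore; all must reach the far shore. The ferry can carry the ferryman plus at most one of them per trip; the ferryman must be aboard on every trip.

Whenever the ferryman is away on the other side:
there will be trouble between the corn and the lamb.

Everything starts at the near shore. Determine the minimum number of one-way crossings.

5

Counting alone: the ferryman can take at most 1 across per trip to the far shore, so moving all 3 needs at least 3 loaded trips out, with a return between consecutive ones — at least 5 crossings.
The plan below uses exactly 5 crossings, so it is optimal:
1. Ferryman goes to the far shore with the lamb.  [the near shore: the corn, the fox | the far shore: the lamb]
2. Ferryman goes back to the near shore alone.  [the near shore: the corn, the fox | the far shore: the lamb]
3. Ferryman goes to the far shore with the fox.  [the near shore: the corn | the far shore: the fox, the lamb]
4. Ferryman goes back to the near shore alone.  [the near shore: the corn | the far shore: the fox, the lamb]
5. Ferryman goes to the far shore with the corn.  [the near shore: — | the far shore: the corn, the fox, the lamb]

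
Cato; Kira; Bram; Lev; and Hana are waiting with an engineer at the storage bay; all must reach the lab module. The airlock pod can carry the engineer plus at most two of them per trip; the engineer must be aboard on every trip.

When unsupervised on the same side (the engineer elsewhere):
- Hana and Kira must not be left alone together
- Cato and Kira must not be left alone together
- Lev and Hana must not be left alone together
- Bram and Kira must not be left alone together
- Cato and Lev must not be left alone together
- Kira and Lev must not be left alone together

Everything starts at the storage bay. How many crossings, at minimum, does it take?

Counting alone: the engineer can take at most 2 across per trip to the lab module, so moving all 5 needs at least 3 loaded trips out, with a return between consecutive ones — at least 5 crossings.
The safety rule pushes this higher. Following every safe sequence of crossings, the most of the 5 that can be at the lab module as the airlock pod arrives there on crossing 5 is 4 — never all 5.
So no plan with fewer than 7 crossings exists, and this one achieves 7:
1. Engineer goes to the lab module with Kira and Lev.  [the storage bay: Bram, Cato, Hana | the lab module: Kira, Lev]
2. Engineer goes back to the storage bay with Kira.  [the storage bay: Bram, Cato, Hana, Kira | the lab module: Lev]
3. Engineer goes to the lab module with Bram and Kira.  [the storage bay: Cato, Hana | the lab module: Bram, Kira, Lev]
4. Engineer goes back to the storage bay with Kira.  [the storage bay: Cato, Hana, Kira | the lab module: Bram, Lev]
5. Engineer goes to the lab module with Cato and Hana.  [the storage bay: Kira | the lab module: Bram, Cato, Hana, Lev]
6. Engineer goes back to the storage bay with Lev.  [the storage bay: Kira, Lev | the lab module: Bram, Cato, Hana]
7. Engineer goes to the lab module with Kira and Lev.  [the storage bay: — | the lab module: Bram, Cato, Hana, Kira, Lev]

7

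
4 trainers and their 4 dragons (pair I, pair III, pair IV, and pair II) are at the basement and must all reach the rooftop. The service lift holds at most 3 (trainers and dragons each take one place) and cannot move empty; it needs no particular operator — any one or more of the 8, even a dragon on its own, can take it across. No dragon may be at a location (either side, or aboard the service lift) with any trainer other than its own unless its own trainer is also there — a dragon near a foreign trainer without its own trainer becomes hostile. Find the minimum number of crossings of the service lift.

Counting alone: each trip to the rooftop takes at most 3 across and each return brings at least 1 back, so after t trips out (and t−1 returns) at most 3t − (t−1) of the 8 are across; that first reaches 8 at t = 4, so at least 7 crossings are needed.
The safety rule pushes this higher. Following every safe sequence of crossings, the most of the 8 that can be at the rooftop as the service lift arrives there on crossing 7 is 7 — never all 8.
So no plan with fewer than 9 crossings exists, and this one achieves 9:
1. dragon I and trainer I cross → the rooftop.
2. trainer I crosses ← the basement.
3. dragon III, trainer I, and trainer III cross → the rooftop.
4. dragon I and trainer I cross ← the basement.
5. trainer I, trainer II, and trainer IV cross → the rooftop.
6. dragon III crosses ← the basement.
7. dragon I and dragon III cross → the rooftop.
8. dragon I crosses ← the basement.
9. dragon I, dragon II, and dragon IV cross → the rooftop.

9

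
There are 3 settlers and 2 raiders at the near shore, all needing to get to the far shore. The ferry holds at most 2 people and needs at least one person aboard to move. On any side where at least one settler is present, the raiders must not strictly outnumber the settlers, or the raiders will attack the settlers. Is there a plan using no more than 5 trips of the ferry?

No

Counting alone: each trip to the far shore takes at most 2 across and each return brings at least 1 back, so after t trips out (and t−1 returns) at most 2t − (t−1) of the 5 are across; that first reaches 5 at t = 4, so at least 7 crossings are needed.
Since 5 < 7, 5 crossings cannot be enough. (The shortest complete plan in fact takes 7:)
1. 2 raiders → the far shore.  (the near shore: 3S 0R; the far shore: 0S 2R)
2. 1 raider ← the near shore.  (the near shore: 3S 1R; the far shore: 0S 1R)
3. 2 settlers → the far shore.  (the near shore: 1S 1R; the far shore: 2S 1R)
4. 1 settler ← the near shore.  (the near shore: 2S 1R; the far shore: 1S 1R)
5. 1 settler and 1 raider → the far shore.  (the near shore: 1S 0R; the far shore: 2S 2R)
6. 1 raider ← the near shore.  (the near shore: 1S 1R; the far shore: 2S 1R)
7. 1 settler and 1 raider → the far shore.  (the near shore: 0S 0R; the far shore: 3S 2R)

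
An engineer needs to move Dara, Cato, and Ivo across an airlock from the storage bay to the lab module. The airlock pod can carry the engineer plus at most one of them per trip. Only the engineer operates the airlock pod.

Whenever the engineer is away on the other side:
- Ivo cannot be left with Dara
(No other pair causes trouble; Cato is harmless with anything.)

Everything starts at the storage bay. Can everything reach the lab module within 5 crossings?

Yes — this plan uses 5 crossings (≤ 5):
1. Engineer goes to the lab module with Dara.
2. Engineer goes back to the storage bay alone.
3. Engineer goes to the lab module with Cato.
4. Engineer goes back to the storage bay alone.
5. Engineer goes to the lab module with Ivo.

Yes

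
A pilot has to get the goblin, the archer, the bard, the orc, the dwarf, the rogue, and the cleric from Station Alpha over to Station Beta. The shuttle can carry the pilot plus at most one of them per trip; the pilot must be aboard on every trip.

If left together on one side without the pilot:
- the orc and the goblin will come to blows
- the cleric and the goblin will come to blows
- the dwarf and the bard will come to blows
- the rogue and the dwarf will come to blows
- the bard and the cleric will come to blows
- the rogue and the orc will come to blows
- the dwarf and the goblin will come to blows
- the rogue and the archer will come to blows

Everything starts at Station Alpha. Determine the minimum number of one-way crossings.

impossible

Whatever the first load, the items left behind include a forbidden pair without the pilot. No opening move is safe, so no plan exists.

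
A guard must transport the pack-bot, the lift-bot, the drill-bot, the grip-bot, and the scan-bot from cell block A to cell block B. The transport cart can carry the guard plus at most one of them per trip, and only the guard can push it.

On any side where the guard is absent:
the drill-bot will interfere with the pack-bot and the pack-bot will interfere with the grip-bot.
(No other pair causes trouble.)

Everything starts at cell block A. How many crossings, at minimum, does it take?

11

Counting alone: the guard can take at most 1 across per trip to cell block B, so moving all 5 needs at least 5 loaded trips out, with a return between consecutive ones — at least 9 crossings.
The safety rule pushes this higher. Following every safe sequence of crossings, the most of the 5 that can be at cell block B as the transport cart arrives there on crossing 9 is 4 — never all 5.
So no plan with fewer than 11 crossings exists, and this one achieves 11:
1. Guard goes to cell block B with the pack-bot.
2. Guard goes back to cell block A alone.
3. Guard goes to cell block B with the lift-bot.
4. Guard goes back to cell block A alone.
5. Guard goes to cell block B with the drill-bot.
6. Guard goes back to cell block A with the pack-bot.
7. Guard goes to cell block B with the grip-bot.
8. Guard goes back to cell block A alone.
9. Guard goes to cell block B with the scan-bot.
10. Guard goes back to cell block A alone.
11. Guard goes to cell block B with the pack-bot.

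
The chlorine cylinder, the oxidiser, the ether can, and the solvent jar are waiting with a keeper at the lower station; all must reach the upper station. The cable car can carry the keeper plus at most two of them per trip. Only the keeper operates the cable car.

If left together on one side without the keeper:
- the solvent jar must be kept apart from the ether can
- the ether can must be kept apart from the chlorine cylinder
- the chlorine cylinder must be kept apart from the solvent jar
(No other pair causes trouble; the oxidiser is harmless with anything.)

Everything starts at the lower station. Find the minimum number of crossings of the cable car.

5

Counting alone: the keeper can take at most 2 across per trip to the upper station, so moving all 4 needs at least 2 loaded trips out, with a return between consecutive ones — at least 3 crossings.
The safety rule pushes this higher. Following every safe sequence of crossings, the most of the 4 that can be at the upper station as the cable car arrives there on crossing 3 is 3 — never all 4.
So no plan with fewer than 5 crossings exists, and this one achieves 5:
1. Keeper goes to the upper station with the chlorine cylinder and the ether can.
2. Keeper goes back to the lower station with the chlorine cylinder.
3. Keeper goes to the upper station with the chlorine cylinder and the oxidiser.
4. Keeper goes back to the lower station with the chlorine cylinder.
5. Keeper goes to the upper station with the chlorine cylinder and the solvent jar.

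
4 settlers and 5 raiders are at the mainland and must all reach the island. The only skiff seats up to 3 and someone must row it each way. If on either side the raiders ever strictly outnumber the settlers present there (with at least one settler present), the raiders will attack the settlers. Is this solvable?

No

The raiders already outnumber the settlers at the mainland before anyone moves, so the starting position itself is disallowed.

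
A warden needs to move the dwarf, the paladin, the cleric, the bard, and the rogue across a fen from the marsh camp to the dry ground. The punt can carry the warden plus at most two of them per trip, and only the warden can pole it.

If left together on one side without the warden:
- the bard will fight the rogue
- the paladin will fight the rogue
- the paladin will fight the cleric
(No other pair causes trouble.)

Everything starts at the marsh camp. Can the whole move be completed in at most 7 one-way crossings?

Yes — this plan uses 5 crossings (≤ 7):
1. Warden goes to the dry ground with the bard and the paladin.
2. Warden goes back to the marsh camp alone.
3. Warden goes to the dry ground with the dwarf.
4. Warden goes back to the marsh camp alone.
5. Warden goes to the dry ground with the cleric and the rogue.

Yes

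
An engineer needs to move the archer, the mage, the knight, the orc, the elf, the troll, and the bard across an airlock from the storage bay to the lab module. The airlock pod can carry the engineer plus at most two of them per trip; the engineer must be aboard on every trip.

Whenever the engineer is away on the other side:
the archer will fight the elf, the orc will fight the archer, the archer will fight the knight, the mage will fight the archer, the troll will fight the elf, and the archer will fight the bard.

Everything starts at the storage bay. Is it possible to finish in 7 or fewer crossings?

No

Counting alone: the engineer can take at most 2 across per trip to the lab module, so moving all 7 needs at least 4 loaded trips out, with a return between consecutive ones — at least 7 crossings.
The safety rule pushes this higher. Following every safe sequence of crossings, the most of the 7 that can be at the lab module as the airlock pod arrives there on crossing 7 is 6 — never all 7.
So the move cannot be finished within 7 crossings. (The shortest complete plan takes 9:)
1. Engineer goes to the lab module with the archer and the elf.  [the storage bay: the bard, the knight, the mage, the orc, the troll | the lab module: the archer, the elf]
2. Engineer goes back to the storage bay with the archer.  [the storage bay: the archer, the bard, the knight, the mage, the orc, the troll | the lab module: the elf]
3. Engineer goes to the lab module with the archer and the mage.  [the storage bay: the bard, the knight, the orc, the troll | the lab module: the archer, the elf, the mage]
4. Engineer goes back to the storage bay with the archer.  [the storage bay: the archer, the bard, the knight, the orc, the troll | the lab module: the elf, the mage]
5. Engineer goes to the lab module with the archer and the knight.  [the storage bay: the bard, the orc, the troll | the lab module: the archer, the elf, the knight, the mage]
6. Engineer goes back to the storage bay with the archer.  [the storage bay: the archer, the bard, the orc, the troll | the lab module: the elf, the knight, the mage]
7. Engineer goes to the lab module with the bard and the orc.  [the storage bay: the archer, the troll | the lab module: the bard, the elf, the knight, the mage, the orc]
8. Engineer goes back to the storage bay alone.  [the storage bay: the archer, the troll | the lab module: the bard, the elf, the knight, the mage, the orc]
9. Engineer goes to the lab module with the archer and the troll.  [the storage bay: — | the lab module: the archer, the bard, the elf, the knight, the mage, the orc, the troll]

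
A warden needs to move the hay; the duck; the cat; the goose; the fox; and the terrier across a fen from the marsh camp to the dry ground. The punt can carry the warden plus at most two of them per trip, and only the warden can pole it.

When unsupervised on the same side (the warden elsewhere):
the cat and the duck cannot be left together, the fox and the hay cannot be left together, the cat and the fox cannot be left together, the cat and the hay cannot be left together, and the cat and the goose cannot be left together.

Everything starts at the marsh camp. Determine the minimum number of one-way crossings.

Counting alone: the warden can take at most 2 across per trip to the dry ground, so moving all 6 needs at least 3 loaded trips out, with a return between consecutive ones — at least 5 crossings.
The safety rule pushes this higher. Following every safe sequence of crossings, the most of the 6 that can be at the dry ground as the punt arrives there on crossings 5, 7 is 4, 5 respectively — never all 6.
So no plan with fewer than 9 crossings exists, and this one achieves 9:
1. Warden goes to the dry ground with the cat and the hay.
2. Warden goes back to the marsh camp with the hay.
3. Warden goes to the dry ground with the duck and the hay.
4. Warden goes back to the marsh camp with the cat.
5. Warden goes to the dry ground with the cat and the goose.
6. Warden goes back to the marsh camp with the cat.
7. Warden goes to the dry ground with the cat and the terrier.
8. Warden goes back to the marsh camp with the cat.
9. Warden goes to the dry ground with the cat and the fox.

9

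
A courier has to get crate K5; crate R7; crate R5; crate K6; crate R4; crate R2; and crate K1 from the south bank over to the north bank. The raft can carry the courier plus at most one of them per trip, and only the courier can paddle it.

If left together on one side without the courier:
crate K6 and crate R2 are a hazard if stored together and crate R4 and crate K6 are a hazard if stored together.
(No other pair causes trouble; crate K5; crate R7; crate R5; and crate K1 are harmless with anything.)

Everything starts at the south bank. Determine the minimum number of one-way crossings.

15

Counting alone: the courier can take at most 1 across per trip to the north bank, so moving all 7 needs at least 7 loaded trips out, with a return between consecutive ones — at least 13 crossings.
The safety rule pushes this higher. Following every safe sequence of crossings, the most of the 7 that can be at the north bank as the raft arrives there on crossing 13 is 6 — never all 7.
So no plan with fewer than 15 crossings exists, and this one achieves 15:
1. Courier goes to the north bank with crate K6.  [the south bank: crate K1, crate K5, crate R2, crate R4, crate R5, crate R7 | the north bank: crate K6]
2. Courier goes back to the south bank alone.  [the south bank: crate K1, crate K5, crate R2, crate R4, crate R5, crate R7 | the north bank: crate K6]
3. Courier goes to the north bank with crate K5.  [the south bank: crate K1, crate R2, crate R4, crate R5, crate R7 | the north bank: crate K5, crate K6]
4. Courier goes back to the south bank alone.  [the south bank: crate K1, crate R2, crate R4, crate R5, crate R7 | the north bank: crate K5, crate K6]
5. Courier goes to the north bank with crate R7.  [the south bank: crate K1, crate R2, crate R4, crate R5 | the north bank: crate K5, crate K6, crate R7]
6. Courier goes back to the south bank alone.  [the south bank: crate K1, crate R2, crate R4, crate R5 | the north bank: crate K5, crate K6, crate R7]
7. Courier goes to the north bank with crate R5.  [the south bank: crate K1, crate R2, crate R4 | the north bank: crate K5, crate K6, crate R5, crate R7]
8. Courier goes back to the south bank alone.  [the south bank: crate K1, crate R2, crate R4 | the north bank: crate K5, crate K6, crate R5, crate R7]
9. Courier goes to the north bank with crate R4.  [the south bank: crate K1, crate R2 | the north bank: crate K5, crate K6, crate R4, crate R5, crate R7]
10. Courier goes back to the south bank with crate K6.  [the south bank: crate K1, crate K6, crate R2 | the north bank: crate K5, crate R4, crate R5, crate R7]
11. Courier goes to the north bank with crate R2.  [the south bank: crate K1, crate K6 | the north bank: crate K5, crate R2, crate R4, crate R5, crate R7]
12. Courier goes back to the south bank alone.  [the south bank: crate K1, crate K6 | the north bank: crate K5, crate R2, crate R4, crate R5, crate R7]
13. Courier goes to the north bank with crate K1.  [the south bank: crate K6 | the north bank: crate K1, crate K5, crate R2, crate R4, crate R5, crate R7]
14. Courier goes back to the south bank alone.  [the south bank: crate K6 | the north bank: crate K1, crate K5, crate R2, crate R4, crate R5, crate R7]
15. Courier goes to the north bank with crate K6.  [the south bank: — | the north bank: crate K1, crate K5, crate K6, crate R2, crate R4, crate R5, crate R7]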